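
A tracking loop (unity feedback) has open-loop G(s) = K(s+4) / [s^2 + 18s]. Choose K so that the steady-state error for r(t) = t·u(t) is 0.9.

5

Lowest-order denominator term is 18s, so the open loop has 1 pole at the origin → type 1 system.
K_v = lim_{s→0} s·G(s) = K·4 / 18 = (2/9)·K.
e_ss = 1/K_v = 0.9 ⇒ K_v = 10/9 ⇒ K = (10/9)/(2/9) = 5.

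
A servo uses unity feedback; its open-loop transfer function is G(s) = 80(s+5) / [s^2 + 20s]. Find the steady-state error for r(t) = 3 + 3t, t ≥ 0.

0.15

Lowest-order denominator term is 20s, so the open loop has 1 pole at the origin → type 1 system. By superposition:
  • 3: tracked with zero error.
  • 3t: e_ss = 3/K_v with K_v=20 → 0.15.
Total e_ss = 0.15.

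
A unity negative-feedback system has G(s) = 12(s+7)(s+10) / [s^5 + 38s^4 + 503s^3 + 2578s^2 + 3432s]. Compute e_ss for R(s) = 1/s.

0

The denominator has no term below 3432s — 1 pole at s=0, type 1.
K_p = ∞ for a type-1 system; e_ss to a step is zero.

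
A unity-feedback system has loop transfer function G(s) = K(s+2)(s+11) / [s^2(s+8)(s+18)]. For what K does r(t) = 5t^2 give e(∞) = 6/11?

120

G(s) has two factors of s in the denominator, so the system is type 2.
K_a = lim_{s→0} s^2·G(s) = K·2·11 / (8·18) = (11/72)·K.
e_ss = 10/K_a = 6/11 ⇒ K_a = 55/3 ⇒ K = (55/3)/(11/72) = 120.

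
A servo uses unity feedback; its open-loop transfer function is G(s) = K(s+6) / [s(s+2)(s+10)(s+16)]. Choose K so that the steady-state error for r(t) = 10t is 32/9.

G(s) has one factor of s in the denominator, so the system is type 1.
K_v = lim_{s→0} s·G(s) = K·6 / (2·10·16) = (3/160)·K.
e_ss = 10/K_v = 32/9 ⇒ K_v = 2.8125 ⇒ K = 2.8125/(3/160) = 150.

150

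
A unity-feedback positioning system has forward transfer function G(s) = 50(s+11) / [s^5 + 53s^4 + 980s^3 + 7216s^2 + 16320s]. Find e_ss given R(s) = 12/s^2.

19584/55

Lowest-order denominator term is 16320s, so the open loop has 1 pole at the origin → type 1 system.
K_v = lim_{s→0} s·G(s) = 50·11 / 16320 = 55/1632.
e_ss = 12/K_v = 12/(55/1632) = 19584/55.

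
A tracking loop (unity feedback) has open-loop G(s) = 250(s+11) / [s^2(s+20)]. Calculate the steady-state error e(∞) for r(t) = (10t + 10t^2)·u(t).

8/55

The open loop has two poles at the origin → type 2 system. By superposition:
  • 10t: tracked with zero error.
  • 10t^2: e_ss = 20/K_a with K_a=137.5 → 8/55.
Total e_ss = 8/55.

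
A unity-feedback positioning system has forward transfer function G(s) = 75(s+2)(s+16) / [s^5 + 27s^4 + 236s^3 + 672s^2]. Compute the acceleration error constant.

25/7

Lowest-order denominator term is 672s^2, so the open loop has 2 poles at the origin → type 2 system.
K_a = lim_{s→0} s^2·G(s) = 75·2·16 / 672 = 25/7.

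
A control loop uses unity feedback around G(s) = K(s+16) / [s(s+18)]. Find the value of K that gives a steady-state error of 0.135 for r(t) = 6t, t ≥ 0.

50

The open loop has one pole at the origin → type 1 system.
K_v = lim_{s→0} s·G(s) = K·16 / (18) = (8/9)·K.
e_ss = 6/K_v = 0.135 ⇒ K_v = 400/9 ⇒ K = (400/9)/(8/9) = 50.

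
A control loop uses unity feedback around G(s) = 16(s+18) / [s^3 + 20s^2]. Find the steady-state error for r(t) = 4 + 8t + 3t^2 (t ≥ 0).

5/12

Factoring s^2 from the denominator leaves a polynomial with constant term 20, so the system is type 2. Treating each term separately:
  • 4: tracked with zero error.
  • 8t: tracked with zero error.
  • 3t^2: e_ss = 6/K_a with K_a=14.4 → 5/12.
Total e_ss = 5/12.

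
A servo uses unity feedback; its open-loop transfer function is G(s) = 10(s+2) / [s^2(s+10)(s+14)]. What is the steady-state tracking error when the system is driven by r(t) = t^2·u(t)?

14

G(s) has two factors of s in the denominator, so the system is type 2.
K_a = lim_{s→0} s^2·G(s) = 10·2 / (10·14) = 1/7.
r(t) = t^2 gives R(s) = 2/s^3.
e_ss = 2/K_a = 2/(1/7) = 14.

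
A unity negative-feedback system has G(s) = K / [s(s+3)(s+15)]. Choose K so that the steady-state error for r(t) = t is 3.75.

12

System type = 1 (one pole at s=0).
K_v = lim_{s→0} s·G(s) = K / (3·15) = (1/45)·K.
e_ss = 1/K_v = 3.75 ⇒ K_v = 4/15 ⇒ K = (4/15)/(1/45) = 12.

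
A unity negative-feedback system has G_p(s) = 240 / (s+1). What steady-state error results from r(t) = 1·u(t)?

1/241

The open loop has no poles at the origin → type 0 system.
K_p = lim_{s→0} G_p(s) = 240 / (1) = 240.
e_ss = 1/(1 + K_p) = 1/241.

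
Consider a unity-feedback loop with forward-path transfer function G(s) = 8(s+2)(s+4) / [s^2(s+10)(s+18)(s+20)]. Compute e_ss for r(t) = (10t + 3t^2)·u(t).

337.5

System type = 2 (two poles at s=0). Taking each input component in turn:
  • 10t: tracked with zero error.
  • 3t^2: e_ss = 6/K_a with K_a=4/225 → 337.5.
Total e_ss = 337.5.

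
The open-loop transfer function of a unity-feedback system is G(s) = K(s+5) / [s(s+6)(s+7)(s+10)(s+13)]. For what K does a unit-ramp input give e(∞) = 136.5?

The open loop has one pole at the origin → type 1 system.
K_v = lim_{s→0} s·G(s) = K·5 / (6·7·10·13) = (1/1092)·K.
e_ss = 1/K_v = 136.5 ⇒ K_v = 2/273 ⇒ K = (2/273)/(1/1092) = 8.

8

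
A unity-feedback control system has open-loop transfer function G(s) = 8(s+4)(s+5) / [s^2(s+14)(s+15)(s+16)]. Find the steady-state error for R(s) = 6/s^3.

System type = 2 (two poles at s=0).
K_a = lim_{s→0} s^2·G(s) = 8·4·5 / (14·15·16) = 1/21.
r(t) = 3t^2 gives R(s) = 6/s^3.
e_ss = 6/K_a = 6/(1/21) = 126.

126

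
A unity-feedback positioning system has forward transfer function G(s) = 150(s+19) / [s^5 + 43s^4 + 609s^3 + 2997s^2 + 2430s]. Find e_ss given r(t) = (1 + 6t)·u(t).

486/95

Lowest-order denominator term is 2430s, so the open loop has 1 pole at the origin → type 1 system. Taking each input component in turn:
  • 1: tracked with zero error.
  • 6t: e_ss = 6/K_v with K_v=95/81 → 486/95.
Total e_ss = 486/95.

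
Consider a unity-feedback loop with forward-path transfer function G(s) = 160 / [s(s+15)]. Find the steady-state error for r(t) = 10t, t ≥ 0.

0.9375

One free integrator in G(s): this is a type 1 system.
K_v = lim_{s→0} s·G(s) = 160 / (15) = 32/3.
e_ss = 10/K_v = 10/(32/3) = 0.9375.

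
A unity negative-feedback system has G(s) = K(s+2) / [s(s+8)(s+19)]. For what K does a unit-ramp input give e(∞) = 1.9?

The open loop has one pole at the origin → type 1 system.
K_v = lim_{s→0} s·G(s) = K·2 / (8·19) = (1/76)·K.
e_ss = 1/K_v = 1.9 ⇒ K_v = 10/19 ⇒ K = (10/19)/(1/76) = 40.

40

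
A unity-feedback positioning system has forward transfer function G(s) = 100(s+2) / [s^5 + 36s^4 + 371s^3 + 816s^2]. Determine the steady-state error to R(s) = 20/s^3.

81.6

Lowest-order denominator term is 816s^2, so the open loop has 2 poles at the origin → type 2 system.
K_a = lim_{s→0} s^2·G(s) = 100·2 / 816 = 25/102.
r(t) = 10t^2 gives R(s) = 20/s^3.
e_ss = 20/K_a = 20/(25/102) = 81.6.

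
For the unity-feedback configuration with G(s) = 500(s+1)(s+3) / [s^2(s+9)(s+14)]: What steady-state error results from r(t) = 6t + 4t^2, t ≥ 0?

Two free integrators in G(s): this is a type 2 system. Treating each term separately:
  • 6t: tracked with zero error.
  • 4t^2: e_ss = 8/K_a with K_a=250/21 → 0.672.
Total e_ss = 0.672.

0.672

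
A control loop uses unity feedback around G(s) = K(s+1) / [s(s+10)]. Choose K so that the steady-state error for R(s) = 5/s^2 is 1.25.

One free integrator in G(s): this is a type 1 system.
K_v = lim_{s→0} s·G(s) = K·1 / (10) = 0.1·K.
e_ss = 5/K_v = 1.25 ⇒ K_v = 4 ⇒ K = 4/0.1 = 40.

40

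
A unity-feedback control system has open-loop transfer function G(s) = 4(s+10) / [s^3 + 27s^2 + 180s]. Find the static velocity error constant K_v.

The denominator has no term below 180s — 1 pole at s=0, type 1.
K_v = lim_{s→0} s·G(s) = 4·10 / 180 = 2/9.

2/9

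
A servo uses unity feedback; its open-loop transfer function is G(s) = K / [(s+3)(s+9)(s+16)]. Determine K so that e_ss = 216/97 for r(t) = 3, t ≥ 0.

The open loop has no poles at the origin → type 0 system.
K_p = lim_{s→0} G(s) = K / (3·9·16) = (1/432)·K.
e_ss = 3/(1 + K_p) = 216/97 ⇒ 1 + (1/432)·K = 97/72 ⇒ K = 150.

150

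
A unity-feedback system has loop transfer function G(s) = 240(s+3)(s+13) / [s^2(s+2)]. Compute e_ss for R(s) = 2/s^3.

1/2340

G(s) has two factors of s in the denominator, so the system is type 2.
K_a = lim_{s→0} s^2·G(s) = 240·3·13 / (2) = 4680.
r(t) = t^2 gives R(s) = 2/s^3.
e_ss = 2/K_a = 2/4680 = 1/2340.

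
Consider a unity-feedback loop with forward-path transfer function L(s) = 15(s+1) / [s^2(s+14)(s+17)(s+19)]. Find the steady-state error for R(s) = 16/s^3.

L(s) has two factors of s in the denominator, so the system is type 2.
K_a = lim_{s→0} s^2·L(s) = 15·1 / (14·17·19) = 15/4522.
r(t) = 8t^2 gives R(s) = 16/s^3.
e_ss = 16/K_a = 16/(15/4522) = 72352/15.

72352/15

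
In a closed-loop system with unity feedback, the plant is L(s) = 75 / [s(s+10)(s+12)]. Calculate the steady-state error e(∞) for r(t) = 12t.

19.2

L(s) has one factor of s in the denominator, so the system is type 1.
K_v = lim_{s→0} s·L(s) = 75 / (10·12) = 0.625.
e_ss = 12/K_v = 12/0.625 = 19.2.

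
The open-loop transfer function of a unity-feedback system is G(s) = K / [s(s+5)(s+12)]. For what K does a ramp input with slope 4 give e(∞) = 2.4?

100

G(s) has one factor of s in the denominator, so the system is type 1.
K_v = lim_{s→0} s·G(s) = K / (5·12) = (1/60)·K.
e_ss = 4/K_v = 2.4 ⇒ K_v = 5/3 ⇒ K = (5/3)/(1/60) = 100.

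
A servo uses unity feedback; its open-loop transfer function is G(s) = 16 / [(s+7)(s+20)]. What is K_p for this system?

G(s) has no factors of s in the denominator, so the system is type 0.
K_p = lim_{s→0} G(s) = 16 / (7·20) = 4/35.

4/35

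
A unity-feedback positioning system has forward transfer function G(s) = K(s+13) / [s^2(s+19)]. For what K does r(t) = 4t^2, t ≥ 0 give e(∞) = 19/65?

The open loop has two poles at the origin → type 2 system.
K_a = lim_{s→0} s^2·G(s) = K·13 / (19) = (13/19)·K.
e_ss = 8/K_a = 19/65 ⇒ K_a = 520/19 ⇒ K = (520/19)/(13/19) = 40.

40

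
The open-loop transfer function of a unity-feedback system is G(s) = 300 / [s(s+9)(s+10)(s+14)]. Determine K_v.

G(s) has one factor of s in the denominator, so the system is type 1.
K_v = lim_{s→0} s·G(s) = 300 / (9·10·14) = 5/21.

5/21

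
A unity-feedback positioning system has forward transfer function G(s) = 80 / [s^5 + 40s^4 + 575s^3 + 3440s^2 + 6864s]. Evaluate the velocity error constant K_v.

5/429

Lowest-order denominator term is 6864s, so the open loop has 1 pole at the origin → type 1 system.
K_v = lim_{s→0} s·G(s) = 80 / 6864 = 5/429.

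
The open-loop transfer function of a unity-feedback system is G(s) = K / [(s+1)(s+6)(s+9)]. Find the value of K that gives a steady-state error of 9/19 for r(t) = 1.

System type = 0 (no poles at s=0).
K_p = lim_{s→0} G(s) = K / (1·6·9) = (1/54)·K.
e_ss = 1/(1 + K_p) = 9/19 ⇒ 1 + (1/54)·K = 19/9 ⇒ K = 60.

60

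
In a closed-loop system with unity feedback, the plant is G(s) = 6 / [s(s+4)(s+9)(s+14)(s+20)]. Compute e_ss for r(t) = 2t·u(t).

3360

The open loop has one pole at the origin → type 1 system.
K_v = lim_{s→0} s·G(s) = 6 / (4·9·14·20) = 1/1680.
e_ss = 2/K_v = 2/(1/1680) = 3360.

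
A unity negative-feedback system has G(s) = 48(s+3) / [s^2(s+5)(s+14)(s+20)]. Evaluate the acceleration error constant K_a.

G(s) has two factors of s in the denominator, so the system is type 2.
K_a = lim_{s→0} s^2·G(s) = 48·3 / (5·14·20) = 18/175.

18/175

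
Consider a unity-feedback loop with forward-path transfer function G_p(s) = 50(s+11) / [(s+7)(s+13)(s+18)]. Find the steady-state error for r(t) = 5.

4095/1094

G_p(s) has no factors of s in the denominator, so the system is type 0.
K_p = lim_{s→0} G_p(s) = 50·11 / (7·13·18) = 275/819.
e_ss = 5/(1 + K_p) = 5/(1094/819) = 4095/1094.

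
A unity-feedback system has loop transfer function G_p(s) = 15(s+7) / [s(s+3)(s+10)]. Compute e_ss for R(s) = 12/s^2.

G_p(s) has one factor of s in the denominator, so the system is type 1.
K_v = lim_{s→0} s·G_p(s) = 15·7 / (3·10) = 3.5.
e_ss = 12/K_v = 12/3.5 = 24/7.

24/7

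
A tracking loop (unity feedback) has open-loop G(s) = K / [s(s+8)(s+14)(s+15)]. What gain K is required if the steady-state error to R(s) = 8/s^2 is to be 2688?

G(s) has one factor of s in the denominator, so the system is type 1.
K_v = lim_{s→0} s·G(s) = K / (8·14·15) = (1/1680)·K.
e_ss = 8/K_v = 2688 ⇒ K_v = 1/336 ⇒ K = (1/336)/(1/1680) = 5.

5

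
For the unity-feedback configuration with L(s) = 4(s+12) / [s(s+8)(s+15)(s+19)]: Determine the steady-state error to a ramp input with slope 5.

System type = 1 (one pole at s=0).
K_v = lim_{s→0} s·L(s) = 4·12 / (8·15·19) = 2/95.
e_ss = 5/K_v = 5/(2/95) = 237.5.

237.5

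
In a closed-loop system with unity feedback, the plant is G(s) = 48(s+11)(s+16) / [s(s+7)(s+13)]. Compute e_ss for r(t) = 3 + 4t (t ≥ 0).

One free integrator in G(s): this is a type 1 system. By superposition:
  • 3: tracked with zero error.
  • 4t: e_ss = 4/K_v with K_v=8448/91 → 91/2112.
Total e_ss = 91/2112.

91/2112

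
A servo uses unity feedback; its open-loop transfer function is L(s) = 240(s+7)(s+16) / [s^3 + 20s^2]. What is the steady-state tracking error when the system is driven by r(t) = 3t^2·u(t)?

1/224

Factoring s^2 from the denominator leaves a polynomial with constant term 20, so the system is type 2.
K_a = lim_{s→0} s^2·L(s) = 240·7·16 / 20 = 1344.
r(t) = 3t^2 gives R(s) = 6/s^3.
e_ss = 6/K_a = 6/1344 = 1/224.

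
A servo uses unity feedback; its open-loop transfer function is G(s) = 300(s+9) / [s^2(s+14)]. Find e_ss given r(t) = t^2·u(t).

7/675

G(s) has two factors of s in the denominator, so the system is type 2.
K_a = lim_{s→0} s^2·G(s) = 300·9 / (14) = 1350/7.
r(t) = t^2 gives R(s) = 2/s^3.
e_ss = 2/K_a = 2/(1350/7) = 7/675.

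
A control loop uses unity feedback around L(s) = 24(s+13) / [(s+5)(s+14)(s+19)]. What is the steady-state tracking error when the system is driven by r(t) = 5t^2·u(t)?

System type = 0 (no poles at s=0).
K_a = lim_{s→0} s^2·L(s) = 0; the steady-state error to this parabolic input grows without bound.

infinity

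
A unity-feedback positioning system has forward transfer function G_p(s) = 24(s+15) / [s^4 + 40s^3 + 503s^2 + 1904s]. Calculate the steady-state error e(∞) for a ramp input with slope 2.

Lowest-order denominator term is 1904s, so the open loop has 1 pole at the origin → type 1 system.
K_v = lim_{s→0} s·G_p(s) = 24·15 / 1904 = 45/238.
e_ss = 2/K_v = 2/(45/238) = 476/45.

476/45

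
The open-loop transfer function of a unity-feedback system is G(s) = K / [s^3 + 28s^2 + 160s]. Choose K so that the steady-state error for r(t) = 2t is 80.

The denominator has no term below 160s — 1 pole at s=0, type 1.
K_v = lim_{s→0} s·G(s) = K / 160 = (1/160)·K.
e_ss = 2/K_v = 80 ⇒ K_v = 0.025 ⇒ K = 0.025/(1/160) = 4.

4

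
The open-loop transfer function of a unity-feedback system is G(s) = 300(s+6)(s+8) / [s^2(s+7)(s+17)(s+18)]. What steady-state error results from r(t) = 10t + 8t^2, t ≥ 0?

The open loop has two poles at the origin → type 2 system. Treating each term separately:
  • 10t: tracked with zero error.
  • 8t^2: e_ss = 16/K_a with K_a=800/119 → 2.38.
Total e_ss = 2.38.

2.38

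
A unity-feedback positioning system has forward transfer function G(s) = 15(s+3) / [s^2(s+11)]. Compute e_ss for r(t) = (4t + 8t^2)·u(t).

Two free integrators in G(s): this is a type 2 system. By superposition:
  • 4t: tracked with zero error.
  • 8t^2: e_ss = 16/K_a with K_a=45/11 → 176/45.
Total e_ss = 176/45.

176/45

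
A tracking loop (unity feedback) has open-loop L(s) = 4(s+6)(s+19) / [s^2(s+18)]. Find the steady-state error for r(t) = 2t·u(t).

Two free integrators in L(s): this is a type 2 system.
K_v = ∞ for a type-2 system; e_ss to a ramp is zero.

0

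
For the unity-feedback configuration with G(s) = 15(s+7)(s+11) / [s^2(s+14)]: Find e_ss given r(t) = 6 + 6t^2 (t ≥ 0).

8/55

System type = 2 (two poles at s=0). By superposition:
  • 6: tracked with zero error.
  • 6t^2: e_ss = 12/K_a with K_a=82.5 → 8/55.
Total e_ss = 8/55.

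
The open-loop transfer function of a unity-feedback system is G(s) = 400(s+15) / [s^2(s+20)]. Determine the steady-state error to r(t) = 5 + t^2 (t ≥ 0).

The open loop has two poles at the origin → type 2 system. Taking each input component in turn:
  • 5: tracked with zero error.
  • t^2: e_ss = 2/K_a with K_a=300 → 1/150.
Total e_ss = 1/150.

1/150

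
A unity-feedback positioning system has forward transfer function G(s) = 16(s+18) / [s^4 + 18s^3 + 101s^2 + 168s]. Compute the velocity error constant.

Lowest-order denominator term is 168s, so the open loop has 1 pole at the origin → type 1 system.
K_v = lim_{s→0} s·G(s) = 16·18 / 168 = 12/7.

12/7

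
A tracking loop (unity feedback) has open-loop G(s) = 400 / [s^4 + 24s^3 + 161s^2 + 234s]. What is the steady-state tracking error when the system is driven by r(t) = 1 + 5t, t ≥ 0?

2.925

Factoring s from the denominator leaves a polynomial with constant term 234, so the system is type 1. Treating each term separately:
  • 1: tracked with zero error.
  • 5t: e_ss = 5/K_v with K_v=200/117 → 2.925.
Total e_ss = 2.925.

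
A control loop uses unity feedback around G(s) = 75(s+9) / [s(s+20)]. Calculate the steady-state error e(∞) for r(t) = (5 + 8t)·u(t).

32/135

G(s) has one factor of s in the denominator, so the system is type 1. Treating each term separately:
  • 5: tracked with zero error.
  • 8t: e_ss = 8/K_v with K_v=33.75 → 32/135.
Total e_ss = 32/135.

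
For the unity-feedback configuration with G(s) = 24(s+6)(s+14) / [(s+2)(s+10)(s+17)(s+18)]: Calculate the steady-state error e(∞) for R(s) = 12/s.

G(s) has no factors of s in the denominator, so the system is type 0.
K_p = lim_{s→0} G(s) = 24·6·14 / (2·10·17·18) = 28/85.
e_ss = 12/(1 + K_p) = 12/(113/85) = 1020/113.

1020/113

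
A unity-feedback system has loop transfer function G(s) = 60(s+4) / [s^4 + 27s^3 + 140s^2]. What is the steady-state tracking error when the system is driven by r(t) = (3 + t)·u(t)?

Factoring s^2 from the denominator leaves a polynomial with constant term 140, so the system is type 2. By superposition:
  • 3: tracked with zero error.
  • t: tracked with zero error.
Total e_ss = 0.

0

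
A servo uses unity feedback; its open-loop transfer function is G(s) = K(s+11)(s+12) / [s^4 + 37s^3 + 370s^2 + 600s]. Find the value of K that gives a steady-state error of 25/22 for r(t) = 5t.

20

The denominator has no term below 600s — 1 pole at s=0, type 1.
K_v = lim_{s→0} s·G(s) = K·11·12 / 600 = 0.22·K.
e_ss = 5/K_v = 25/22 ⇒ K_v = 4.4 ⇒ K = 4.4/0.22 = 20.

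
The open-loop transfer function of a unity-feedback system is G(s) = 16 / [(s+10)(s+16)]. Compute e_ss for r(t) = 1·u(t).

10/11

System type = 0 (no poles at s=0).
K_p = lim_{s→0} G(s) = 16 / (10·16) = 0.1.
e_ss = 1/(1 + K_p) = 1/1.1 = 10/11.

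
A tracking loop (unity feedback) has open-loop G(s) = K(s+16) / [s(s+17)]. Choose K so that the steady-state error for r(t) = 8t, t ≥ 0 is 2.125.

4

The open loop has one pole at the origin → type 1 system.
K_v = lim_{s→0} s·G(s) = K·16 / (17) = (16/17)·K.
e_ss = 8/K_v = 2.125 ⇒ K_v = 64/17 ⇒ K = (64/17)/(16/17) = 4.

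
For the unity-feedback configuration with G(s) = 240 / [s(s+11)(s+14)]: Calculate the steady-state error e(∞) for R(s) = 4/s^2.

One free integrator in G(s): this is a type 1 system.
K_v = lim_{s→0} s·G(s) = 240 / (11·14) = 120/77.
e_ss = 4/K_v = 4/(120/77) = 77/30.

77/30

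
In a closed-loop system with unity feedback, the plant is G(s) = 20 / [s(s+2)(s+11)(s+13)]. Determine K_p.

K_p = lim_{s→0} G(s); with 1 pole at the origin the limit diverges, so K_p = ∞.

infinity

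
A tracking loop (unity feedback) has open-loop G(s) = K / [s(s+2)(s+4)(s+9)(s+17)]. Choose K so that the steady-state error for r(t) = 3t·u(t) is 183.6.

One free integrator in G(s): this is a type 1 system.
K_v = lim_{s→0} s·G(s) = K / (2·4·9·17) = (1/1224)·K.
e_ss = 3/K_v = 183.6 ⇒ K_v = 5/306 ⇒ K = (5/306)/(1/1224) = 20.

20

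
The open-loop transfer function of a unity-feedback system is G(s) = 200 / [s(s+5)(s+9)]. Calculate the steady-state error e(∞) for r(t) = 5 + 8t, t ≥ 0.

One free integrator in G(s): this is a type 1 system. Treating each term separately:
  • 5: tracked with zero error.
  • 8t: e_ss = 8/K_v with K_v=40/9 → 1.8.
Total e_ss = 1.8.

1.8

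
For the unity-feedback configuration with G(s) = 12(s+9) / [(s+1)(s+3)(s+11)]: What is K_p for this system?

G(s) has no factors of s in the denominator, so the system is type 0.
K_p = lim_{s→0} G(s) = 12·9 / (1·3·11) = 36/11.

36/11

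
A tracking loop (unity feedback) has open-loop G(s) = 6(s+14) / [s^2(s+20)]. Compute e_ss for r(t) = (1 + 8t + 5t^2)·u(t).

50/21

Two free integrators in G(s): this is a type 2 system. Treating each term separately:
  • 1: tracked with zero error.
  • 8t: tracked with zero error.
  • 5t^2: e_ss = 10/K_a with K_a=4.2 → 50/21.
Total e_ss = 50/21.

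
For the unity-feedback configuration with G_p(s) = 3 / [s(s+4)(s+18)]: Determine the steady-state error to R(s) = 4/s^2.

System type = 1 (one pole at s=0).
K_v = lim_{s→0} s·G_p(s) = 3 / (4·18) = 1/24.
e_ss = 4/K_v = 4/(1/24) = 96.

96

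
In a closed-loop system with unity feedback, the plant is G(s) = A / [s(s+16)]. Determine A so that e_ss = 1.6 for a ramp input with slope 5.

50

One free integrator in G(s): this is a type 1 system.
K_v = lim_{s→0} s·G(s) = A / (16) = 0.0625·A.
e_ss = 5/K_v = 1.6 ⇒ K_v = 3.125 ⇒ A = 3.125/0.0625 = 50.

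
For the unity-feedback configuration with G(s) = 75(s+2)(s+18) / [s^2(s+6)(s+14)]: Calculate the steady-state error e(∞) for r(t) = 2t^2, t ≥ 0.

28/225

The open loop has two poles at the origin → type 2 system.
K_a = lim_{s→0} s^2·G(s) = 75·2·18 / (6·14) = 225/7.
r(t) = 2t^2 gives R(s) = 4/s^3.
e_ss = 4/K_a = 4/(225/7) = 28/225.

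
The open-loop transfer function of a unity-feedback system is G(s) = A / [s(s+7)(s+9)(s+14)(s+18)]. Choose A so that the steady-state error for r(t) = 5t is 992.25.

The open loop has one pole at the origin → type 1 system.
K_v = lim_{s→0} s·G(s) = A / (7·9·14·18) = (1/15876)·A.
e_ss = 5/K_v = 992.25 ⇒ K_v = 20/3969 ⇒ A = (20/3969)/(1/15876) = 80.

80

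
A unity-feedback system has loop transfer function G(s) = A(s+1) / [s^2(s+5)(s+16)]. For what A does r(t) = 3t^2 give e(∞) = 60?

8

Two free integrators in G(s): this is a type 2 system.
K_a = lim_{s→0} s^2·G(s) = A·1 / (5·16) = 0.0125·A.
e_ss = 6/K_a = 60 ⇒ K_a = 0.1 ⇒ A = 0.1/0.0125 = 8.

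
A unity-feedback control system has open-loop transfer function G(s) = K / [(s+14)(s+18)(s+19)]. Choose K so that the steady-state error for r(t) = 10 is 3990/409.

120

G(s) has no factors of s in the denominator, so the system is type 0.
K_p = lim_{s→0} G(s) = K / (14·18·19) = (1/4788)·K.
e_ss = 10/(1 + K_p) = 3990/409 ⇒ 1 + (1/4788)·K = 409/399 ⇒ K = 120.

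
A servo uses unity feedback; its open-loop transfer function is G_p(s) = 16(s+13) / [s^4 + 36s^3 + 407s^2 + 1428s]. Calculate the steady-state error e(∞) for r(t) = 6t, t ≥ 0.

1071/26

Factoring s from the denominator leaves a polynomial with constant term 1428, so the system is type 1.
K_v = lim_{s→0} s·G_p(s) = 16·13 / 1428 = 52/357.
e_ss = 6/K_v = 6/(52/357) = 1071/26.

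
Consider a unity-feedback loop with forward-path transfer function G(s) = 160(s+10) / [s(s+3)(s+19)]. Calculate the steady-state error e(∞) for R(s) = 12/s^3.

G(s) has one factor of s in the denominator, so the system is type 1.
For a type-1 system K_a = 0, so e_ss to a parabolic input is unbounded.

infinity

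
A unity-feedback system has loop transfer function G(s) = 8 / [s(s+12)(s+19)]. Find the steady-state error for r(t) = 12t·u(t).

342

One free integrator in G(s): this is a type 1 system.
K_v = lim_{s→0} s·G(s) = 8 / (12·19) = 2/57.
e_ss = 12/K_v = 12/(2/57) = 342.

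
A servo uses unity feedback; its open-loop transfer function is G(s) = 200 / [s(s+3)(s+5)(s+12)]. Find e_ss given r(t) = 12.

One free integrator in G(s): this is a type 1 system.
K_p = ∞ for a type-1 system; e_ss to a step is zero.

0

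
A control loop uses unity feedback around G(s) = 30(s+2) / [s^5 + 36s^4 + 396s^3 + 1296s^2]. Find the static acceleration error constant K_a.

5/108

Lowest-order denominator term is 1296s^2, so the open loop has 2 poles at the origin → type 2 system.
K_a = lim_{s→0} s^2·G(s) = 30·2 / 1296 = 5/108.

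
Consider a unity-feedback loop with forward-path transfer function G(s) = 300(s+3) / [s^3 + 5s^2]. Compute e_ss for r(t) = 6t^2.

1/15

The denominator has no term below 5s^2 — 2 poles at s=0, type 2.
K_a = lim_{s→0} s^2·G(s) = 300·3 / 5 = 180.
r(t) = 6t^2 gives R(s) = 12/s^3.
e_ss = 12/K_a = 12/180 = 1/15.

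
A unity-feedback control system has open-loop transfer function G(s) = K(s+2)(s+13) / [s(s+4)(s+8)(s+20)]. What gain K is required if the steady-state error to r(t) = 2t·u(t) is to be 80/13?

8

One free integrator in G(s): this is a type 1 system.
K_v = lim_{s→0} s·G(s) = K·2·13 / (4·8·20) = (13/320)·K.
e_ss = 2/K_v = 80/13 ⇒ K_v = 0.325 ⇒ K = 0.325/(13/320) = 8.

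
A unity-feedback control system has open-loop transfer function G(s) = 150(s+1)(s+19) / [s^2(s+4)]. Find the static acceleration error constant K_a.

712.5

G(s) has two factors of s in the denominator, so the system is type 2.
K_a = lim_{s→0} s^2·G(s) = 150·1·19 / (4) = 712.5.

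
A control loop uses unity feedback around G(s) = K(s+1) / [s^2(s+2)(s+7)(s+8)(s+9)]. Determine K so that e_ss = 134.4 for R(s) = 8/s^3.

60

The open loop has two poles at the origin → type 2 system.
K_a = lim_{s→0} s^2·G(s) = K·1 / (2·7·8·9) = (1/1008)·K.
e_ss = 8/K_a = 134.4 ⇒ K_a = 5/84 ⇒ K = (5/84)/(1/1008) = 60.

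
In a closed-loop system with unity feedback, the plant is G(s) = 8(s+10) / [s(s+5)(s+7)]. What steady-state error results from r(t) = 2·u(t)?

0

G(s) has one factor of s in the denominator, so the system is type 1.
K_p = ∞ for a type-1 system; e_ss to a step is zero.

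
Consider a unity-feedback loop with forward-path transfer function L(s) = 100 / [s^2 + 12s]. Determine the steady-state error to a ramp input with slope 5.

0.6

The denominator has no term below 12s — 1 pole at s=0, type 1.
K_v = lim_{s→0} s·L(s) = 100 / 12 = 25/3.
e_ss = 5/K_v = 5/(25/3) = 0.6.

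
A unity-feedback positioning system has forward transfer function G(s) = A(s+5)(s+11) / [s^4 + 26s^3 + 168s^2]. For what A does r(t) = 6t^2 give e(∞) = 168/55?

12

Factoring s^2 from the denominator leaves a polynomial with constant term 168, so the system is type 2.
K_a = lim_{s→0} s^2·G(s) = A·5·11 / 168 = (55/168)·A.
e_ss = 12/K_a = 168/55 ⇒ K_a = 55/14 ⇒ A = (55/14)/(55/168) = 12.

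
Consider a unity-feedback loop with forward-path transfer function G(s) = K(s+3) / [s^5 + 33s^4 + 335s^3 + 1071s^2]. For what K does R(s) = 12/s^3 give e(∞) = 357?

The denominator has no term below 1071s^2 — 2 poles at s=0, type 2.
K_a = lim_{s→0} s^2·G(s) = K·3 / 1071 = (1/357)·K.
e_ss = 12/K_a = 357 ⇒ K_a = 4/119 ⇒ K = (4/119)/(1/357) = 12.

12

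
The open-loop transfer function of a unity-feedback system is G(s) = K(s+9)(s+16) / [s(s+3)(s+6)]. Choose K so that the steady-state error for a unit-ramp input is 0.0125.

The open loop has one pole at the origin → type 1 system.
K_v = lim_{s→0} s·G(s) = K·9·16 / (3·6) = 8·K.
e_ss = 1/K_v = 0.0125 ⇒ K_v = 80 ⇒ K = 80/8 = 10.

10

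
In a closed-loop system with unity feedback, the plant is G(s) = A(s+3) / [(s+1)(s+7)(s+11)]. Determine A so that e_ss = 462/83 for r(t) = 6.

2

System type = 0 (no poles at s=0).
K_p = lim_{s→0} G(s) = A·3 / (1·7·11) = (3/77)·A.
e_ss = 6/(1 + K_p) = 462/83 ⇒ 1 + (3/77)·A = 83/77 ⇒ A = 2.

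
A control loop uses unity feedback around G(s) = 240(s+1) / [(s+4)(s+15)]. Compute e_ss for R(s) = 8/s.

No free integrators in G(s): this is a type 0 system.
K_p = lim_{s→0} G(s) = 240·1 / (4·15) = 4.
e_ss = 8/(1 + K_p) = 8/5 = 1.6.

1.6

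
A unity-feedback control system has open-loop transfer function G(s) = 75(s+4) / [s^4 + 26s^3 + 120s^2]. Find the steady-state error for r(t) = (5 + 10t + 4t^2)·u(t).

3.2

Factoring s^2 from the denominator leaves a polynomial with constant term 120, so the system is type 2. Taking each input component in turn:
  • 5: tracked with zero error.
  • 10t: tracked with zero error.
  • 4t^2: e_ss = 8/K_a with K_a=2.5 → 3.2.
Total e_ss = 3.2.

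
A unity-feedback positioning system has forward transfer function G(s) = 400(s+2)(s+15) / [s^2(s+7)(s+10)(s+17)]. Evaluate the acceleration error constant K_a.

System type = 2 (two poles at s=0).
K_a = lim_{s→0} s^2·G(s) = 400·2·15 / (7·10·17) = 1200/119.

1200/119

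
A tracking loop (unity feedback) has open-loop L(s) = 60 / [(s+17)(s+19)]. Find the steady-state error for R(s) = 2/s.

System type = 0 (no poles at s=0).
K_p = lim_{s→0} L(s) = 60 / (17·19) = 60/323.
e_ss = 2/(1 + K_p) = 2/(383/323) = 646/383.

646/383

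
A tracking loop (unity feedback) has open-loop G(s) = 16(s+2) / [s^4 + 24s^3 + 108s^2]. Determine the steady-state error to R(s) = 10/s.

0

Lowest-order denominator term is 108s^2, so the open loop has 2 poles at the origin → type 2 system.
K_p = ∞ for a type-2 system; e_ss to a step is zero.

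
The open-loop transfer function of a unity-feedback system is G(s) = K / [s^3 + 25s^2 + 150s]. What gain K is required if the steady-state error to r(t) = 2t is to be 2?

Lowest-order denominator term is 150s, so the open loop has 1 pole at the origin → type 1 system.
K_v = lim_{s→0} s·G(s) = K / 150 = (1/150)·K.
e_ss = 2/K_v = 2 ⇒ K_v = 1 ⇒ K = 1/(1/150) = 150.

150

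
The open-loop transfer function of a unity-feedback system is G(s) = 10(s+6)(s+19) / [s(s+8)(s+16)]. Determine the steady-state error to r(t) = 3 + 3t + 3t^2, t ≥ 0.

G(s) has one factor of s in the denominator, so the system is type 1. By superposition:
  • 3: tracked with zero error.
  • 3t: e_ss = 3/K_v with K_v=285/32 → 32/95.
  • 3t^2: a type-1 system cannot track it, e_ss → ∞.
The unbounded component dominates.

infinity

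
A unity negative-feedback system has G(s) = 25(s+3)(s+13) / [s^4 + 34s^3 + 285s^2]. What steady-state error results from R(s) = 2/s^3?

Lowest-order denominator term is 285s^2, so the open loop has 2 poles at the origin → type 2 system.
K_a = lim_{s→0} s^2·G(s) = 25·3·13 / 285 = 65/19.
r(t) = t^2 gives R(s) = 2/s^3.
e_ss = 2/K_a = 2/(65/19) = 38/65.

38/65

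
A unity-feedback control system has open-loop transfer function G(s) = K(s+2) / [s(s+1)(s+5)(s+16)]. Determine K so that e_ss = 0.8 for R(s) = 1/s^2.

50

The open loop has one pole at the origin → type 1 system.
K_v = lim_{s→0} s·G(s) = K·2 / (1·5·16) = 0.025·K.
e_ss = 1/K_v = 0.8 ⇒ K_v = 1.25 ⇒ K = 1.25/0.025 = 50.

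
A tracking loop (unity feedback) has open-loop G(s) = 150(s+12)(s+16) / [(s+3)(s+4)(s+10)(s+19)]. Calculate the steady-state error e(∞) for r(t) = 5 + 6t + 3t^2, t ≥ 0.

The open loop has no poles at the origin → type 0 system. By superposition:
  • 5: e_ss = 5/(1+K_p) with K_p=240/19 → 95/259.
  • 6t: a type-0 system cannot track it, e_ss → ∞.
  • 3t^2: a type-0 system cannot track it, e_ss → ∞.
The unbounded component dominates.

infinity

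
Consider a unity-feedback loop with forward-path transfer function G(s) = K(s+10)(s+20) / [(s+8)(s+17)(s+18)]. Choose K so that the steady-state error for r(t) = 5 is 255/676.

The open loop has no poles at the origin → type 0 system.
K_p = lim_{s→0} G(s) = K·10·20 / (8·17·18) = (25/306)·K.
e_ss = 5/(1 + K_p) = 255/676 ⇒ 1 + (25/306)·K = 676/51 ⇒ K = 150.

150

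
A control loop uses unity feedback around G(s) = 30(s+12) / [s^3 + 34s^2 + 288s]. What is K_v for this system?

Lowest-order denominator term is 288s, so the open loop has 1 pole at the origin → type 1 system.
K_v = lim_{s→0} s·G(s) = 30·12 / 288 = 1.25.

1.25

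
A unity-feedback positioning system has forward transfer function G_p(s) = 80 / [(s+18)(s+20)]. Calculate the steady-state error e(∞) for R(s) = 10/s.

System type = 0 (no poles at s=0).
K_p = lim_{s→0} G_p(s) = 80 / (18·20) = 2/9.
e_ss = 10/(1 + K_p) = 10/(11/9) = 90/11.

90/11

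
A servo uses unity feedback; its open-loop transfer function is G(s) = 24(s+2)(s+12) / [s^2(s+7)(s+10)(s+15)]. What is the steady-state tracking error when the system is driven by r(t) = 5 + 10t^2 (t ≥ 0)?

875/24

The open loop has two poles at the origin → type 2 system. Treating each term separately:
  • 5: tracked with zero error.
  • 10t^2: e_ss = 20/K_a with K_a=96/175 → 875/24.
Total e_ss = 875/24.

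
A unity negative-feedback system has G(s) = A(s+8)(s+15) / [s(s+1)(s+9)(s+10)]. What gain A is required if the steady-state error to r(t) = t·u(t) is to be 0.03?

G(s) has one factor of s in the denominator, so the system is type 1.
K_v = lim_{s→0} s·G(s) = A·8·15 / (1·9·10) = (4/3)·A.
e_ss = 1/K_v = 0.03 ⇒ K_v = 100/3 ⇒ A = (100/3)/(4/3) = 25.

25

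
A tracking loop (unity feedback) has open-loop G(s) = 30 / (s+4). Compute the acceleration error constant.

0

System type = 0 (no poles at s=0).
K_a = lim_{s→0} s^2·G(s) = 0 (the extra factor of s kills the finite limit).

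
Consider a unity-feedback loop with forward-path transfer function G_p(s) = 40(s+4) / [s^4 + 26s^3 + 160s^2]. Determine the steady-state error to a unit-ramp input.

0

Factoring s^2 from the denominator leaves a polynomial with constant term 160, so the system is type 2.
A type-2 system has K_v = ∞, so it tracks a ramp input with zero steady-state error.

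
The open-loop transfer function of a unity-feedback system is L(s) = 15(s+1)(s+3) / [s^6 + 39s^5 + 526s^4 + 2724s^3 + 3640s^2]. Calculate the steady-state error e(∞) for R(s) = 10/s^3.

7280/9

Lowest-order denominator term is 3640s^2, so the open loop has 2 poles at the origin → type 2 system.
K_a = lim_{s→0} s^2·L(s) = 15·1·3 / 3640 = 9/728.
r(t) = 5t^2 gives R(s) = 10/s^3.
e_ss = 10/K_a = 10/(9/728) = 7280/9.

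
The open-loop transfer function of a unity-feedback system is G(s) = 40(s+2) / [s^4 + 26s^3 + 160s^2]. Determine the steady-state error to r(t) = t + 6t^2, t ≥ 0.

Factoring s^2 from the denominator leaves a polynomial with constant term 160, so the system is type 2. Taking each input component in turn:
  • t: tracked with zero error.
  • 6t^2: e_ss = 12/K_a with K_a=0.5 → 24.
Total e_ss = 24.

24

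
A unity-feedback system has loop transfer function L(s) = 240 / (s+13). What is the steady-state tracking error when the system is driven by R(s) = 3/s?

39/253

The open loop has no poles at the origin → type 0 system.
K_p = lim_{s→0} L(s) = 240 / (13) = 240/13.
e_ss = 3/(1 + K_p) = 3/(253/13) = 39/253.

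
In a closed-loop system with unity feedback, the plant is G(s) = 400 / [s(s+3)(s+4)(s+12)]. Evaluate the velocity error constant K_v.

25/9

System type = 1 (one pole at s=0).
K_v = lim_{s→0} s·G(s) = 400 / (3·4·12) = 25/9.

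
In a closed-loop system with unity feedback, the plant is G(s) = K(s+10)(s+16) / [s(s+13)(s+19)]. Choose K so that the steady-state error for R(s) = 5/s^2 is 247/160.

5

System type = 1 (one pole at s=0).
K_v = lim_{s→0} s·G(s) = K·10·16 / (13·19) = (160/247)·K.
e_ss = 5/K_v = 247/160 ⇒ K_v = 800/247 ⇒ K = (800/247)/(160/247) = 5.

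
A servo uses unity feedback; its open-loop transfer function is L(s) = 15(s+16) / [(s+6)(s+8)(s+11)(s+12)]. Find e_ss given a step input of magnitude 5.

System type = 0 (no poles at s=0).
K_p = lim_{s→0} L(s) = 15·16 / (6·8·11·12) = 5/132.
e_ss = 5/(1 + K_p) = 5/(137/132) = 660/137.

660/137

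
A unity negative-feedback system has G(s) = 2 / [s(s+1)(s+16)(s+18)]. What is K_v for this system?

1/144

G(s) has one factor of s in the denominator, so the system is type 1.
K_v = lim_{s→0} s·G(s) = 2 / (1·16·18) = 1/144.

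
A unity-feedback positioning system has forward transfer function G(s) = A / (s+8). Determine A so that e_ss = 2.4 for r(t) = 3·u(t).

2

System type = 0 (no poles at s=0).
K_p = lim_{s→0} G(s) = A / (8) = 0.125·A.
e_ss = 3/(1 + K_p) = 2.4 ⇒ 1 + 0.125·A = 1.25 ⇒ A = 2.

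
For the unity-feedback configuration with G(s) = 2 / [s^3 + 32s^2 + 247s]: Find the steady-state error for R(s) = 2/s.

0

Lowest-order denominator term is 247s, so the open loop has 1 pole at the origin → type 1 system.
A type-1 system has K_p = ∞, so it tracks a step input with zero steady-state error.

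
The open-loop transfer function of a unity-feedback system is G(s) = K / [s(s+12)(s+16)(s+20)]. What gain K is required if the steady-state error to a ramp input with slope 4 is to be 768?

System type = 1 (one pole at s=0).
K_v = lim_{s→0} s·G(s) = K / (12·16·20) = (1/3840)·K.
e_ss = 4/K_v = 768 ⇒ K_v = 1/192 ⇒ K = (1/192)/(1/3840) = 20.

20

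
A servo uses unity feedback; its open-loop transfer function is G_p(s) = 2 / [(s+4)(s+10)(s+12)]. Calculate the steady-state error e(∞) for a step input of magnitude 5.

G_p(s) has no factors of s in the denominator, so the system is type 0.
K_p = lim_{s→0} G_p(s) = 2 / (4·10·12) = 1/240.
e_ss = 5/(1 + K_p) = 5/(241/240) = 1200/241.

1200/241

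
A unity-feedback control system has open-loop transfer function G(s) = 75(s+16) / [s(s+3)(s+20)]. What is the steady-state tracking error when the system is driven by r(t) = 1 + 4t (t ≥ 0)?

One free integrator in G(s): this is a type 1 system. Treating each term separately:
  • 1: tracked with zero error.
  • 4t: e_ss = 4/K_v with K_v=20 → 0.2.
Total e_ss = 0.2.

0.2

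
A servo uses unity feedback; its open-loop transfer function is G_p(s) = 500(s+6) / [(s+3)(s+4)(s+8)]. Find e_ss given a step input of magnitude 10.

40/129

The open loop has no poles at the origin → type 0 system.
K_p = lim_{s→0} G_p(s) = 500·6 / (3·4·8) = 31.25.
e_ss = 10/(1 + K_p) = 10/32.25 = 40/129.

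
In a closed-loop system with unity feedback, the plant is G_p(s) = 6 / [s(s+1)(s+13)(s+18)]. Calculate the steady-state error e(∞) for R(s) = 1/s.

System type = 1 (one pole at s=0).
K_p = ∞ for a type-1 system; e_ss to a step is zero.

0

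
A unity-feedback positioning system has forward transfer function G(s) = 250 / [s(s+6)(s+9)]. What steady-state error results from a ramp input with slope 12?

G(s) has one factor of s in the denominator, so the system is type 1.
K_v = lim_{s→0} s·G(s) = 250 / (6·9) = 125/27.
e_ss = 12/K_v = 12/(125/27) = 2.592.

2.592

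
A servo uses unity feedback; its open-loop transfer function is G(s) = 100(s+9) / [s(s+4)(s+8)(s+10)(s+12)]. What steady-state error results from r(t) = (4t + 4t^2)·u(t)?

The open loop has one pole at the origin → type 1 system. Taking each input component in turn:
  • 4t: e_ss = 4/K_v with K_v=15/64 → 256/15.
  • 4t^2: a type-1 system cannot track it, e_ss → ∞.
The unbounded component dominates.

infinity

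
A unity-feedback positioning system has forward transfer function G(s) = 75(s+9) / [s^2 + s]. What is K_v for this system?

The denominator has no term below s — 1 pole at s=0, type 1.
K_v = lim_{s→0} s·G(s) = 75·9 / 1 = 675.

675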